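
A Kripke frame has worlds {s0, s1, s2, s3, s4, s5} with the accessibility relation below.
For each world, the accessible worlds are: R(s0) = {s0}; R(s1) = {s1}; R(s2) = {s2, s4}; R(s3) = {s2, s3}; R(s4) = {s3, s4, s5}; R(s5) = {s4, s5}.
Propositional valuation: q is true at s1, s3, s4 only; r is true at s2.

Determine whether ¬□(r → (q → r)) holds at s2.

At s2: □(r → (q → r)) is true, so ¬□(r → (q → r)) is false.
  At s2: □(r → (q → r)) requires r → (q → r) at every successor {s2, s4}.
    At s2: r → (q → r) is true.
    At s4: r → (q → r) is true.
  So □(r → (q → r)) is true at s2.

No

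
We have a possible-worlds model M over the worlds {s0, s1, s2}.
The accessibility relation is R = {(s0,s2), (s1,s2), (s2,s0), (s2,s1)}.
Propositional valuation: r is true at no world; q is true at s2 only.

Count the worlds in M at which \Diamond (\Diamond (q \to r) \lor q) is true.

Let φ = \Diamond (\Diamond (q \to r) \lor q). Evaluate φ at each world:
  s0 (successors {s2}): φ is true.
  s1 (successors {s2}): φ is true.
  s2 (successors {s0, s1}): φ is false.
For instance, at s0:
  At s0: \Diamond (\Diamond (q \to r) \lor q) requires \Diamond (q \to r) \lor q at some successor in {s2}.
    \Diamond (q \to r) \lor q holds at s2, so \Diamond (\Diamond (q \to r) \lor q) is true at s0.
      At s2: \Diamond (q \to r) is true, q is true, so \Diamond (q \to r) \lor q is true.
Satisfying worlds: {s0, s1}

2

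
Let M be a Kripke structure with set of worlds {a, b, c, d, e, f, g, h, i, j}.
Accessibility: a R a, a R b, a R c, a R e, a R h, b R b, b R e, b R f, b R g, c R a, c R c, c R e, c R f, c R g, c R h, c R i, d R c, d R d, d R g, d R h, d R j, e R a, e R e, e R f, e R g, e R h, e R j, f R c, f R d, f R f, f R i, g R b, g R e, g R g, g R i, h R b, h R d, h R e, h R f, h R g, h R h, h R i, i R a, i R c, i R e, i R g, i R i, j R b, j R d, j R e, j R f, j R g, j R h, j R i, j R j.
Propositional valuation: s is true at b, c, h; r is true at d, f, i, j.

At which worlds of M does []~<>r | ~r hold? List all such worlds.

Let φ = []~<>r | ~r. Evaluate φ at each world:
  a (successors {a, b, c, e, h}): φ is true.
  b (successors {b, e, f, g}): φ is true.
  c (successors {a, c, e, f, g, h, i}): φ is true.
  d (successors {c, d, g, h, j}): φ is false.
  e (successors {a, e, f, g, h, j}): φ is true.
  f (successors {c, d, f, i}): φ is false.
  g (successors {b, e, g, i}): φ is true.
  h (successors {b, d, e, f, g, h, i}): φ is true.
  i (successors {a, c, e, g, i}): φ is false.
  j (successors {b, d, e, f, g, h, i, j}): φ is false.
For instance, at e:
  At e: []~<>r is false, ~r is true, so []~<>r | ~r is true.
    At e: []~<>r requires ~<>r at every successor {a, e, f, g, h, j}.
      ~<>r fails at e, so []~<>r is false at e.
Satisfying worlds: {a, b, c, e, g, h}

a, b, c, e, g, h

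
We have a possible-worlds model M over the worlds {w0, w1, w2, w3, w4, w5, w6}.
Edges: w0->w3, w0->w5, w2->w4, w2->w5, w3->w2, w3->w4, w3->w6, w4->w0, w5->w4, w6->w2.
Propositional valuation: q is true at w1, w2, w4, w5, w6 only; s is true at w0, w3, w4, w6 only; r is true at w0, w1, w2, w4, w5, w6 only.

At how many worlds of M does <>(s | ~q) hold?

Recall that <>ψ holds at a world iff ψ holds at some accessible world.
Let φ = <>(s | ~q). Evaluate φ at each world:
  w0 (successors {w3, w5}): φ is true.
  w1 (successors ∅): φ is false.
  w2 (successors {w4, w5}): φ is true.
  w3 (successors {w2, w4, w6}): φ is true.
  w4 (successors {w0}): φ is true.
  w5 (successors {w4}): φ is true.
  w6 (successors {w2}): φ is false.
For instance, at w6:
  At w6: <>(s | ~q) requires s | ~q at some successor in {w2}.
    At w2: s | ~q is false.
  So <>(s | ~q) is false at w6.
Satisfying worlds: {w0, w2, w3, w4, w5}

5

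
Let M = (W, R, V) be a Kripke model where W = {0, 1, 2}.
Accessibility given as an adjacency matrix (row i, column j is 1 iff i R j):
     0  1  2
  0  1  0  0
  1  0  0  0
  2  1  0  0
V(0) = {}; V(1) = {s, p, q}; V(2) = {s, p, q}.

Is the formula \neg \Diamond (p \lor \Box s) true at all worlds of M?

Recall that \Box ψ holds at a world iff ψ holds at every accessible world, and \Diamond ψ holds iff ψ holds at some accessible world.
Let φ = \neg \Diamond (p \lor \Box s). Evaluate φ at each world:
  0 (successors {0}): φ is true.
  1 (successors ∅): φ is true.
  2 (successors {0}): φ is true.
For instance, at 0:
  At 0: \Diamond (p \lor \Box s) is false, so \neg \Diamond (p \lor \Box s) is true.
    At 0: \Diamond (p \lor \Box s) requires p \lor \Box s at some successor in {0}.
      At 0: p \lor \Box s is false.
    So \Diamond (p \lor \Box s) is false at 0.

Yes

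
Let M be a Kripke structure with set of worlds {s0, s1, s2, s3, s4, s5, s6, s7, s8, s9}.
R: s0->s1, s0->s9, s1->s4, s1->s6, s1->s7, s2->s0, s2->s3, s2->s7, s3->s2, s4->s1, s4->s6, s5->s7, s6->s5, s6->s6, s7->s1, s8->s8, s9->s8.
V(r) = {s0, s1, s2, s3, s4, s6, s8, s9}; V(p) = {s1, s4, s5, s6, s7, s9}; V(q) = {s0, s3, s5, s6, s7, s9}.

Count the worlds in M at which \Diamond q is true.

6

Recall that \Diamond ψ holds at a world iff ψ holds at some accessible world.
Let φ = \Diamond q. Evaluate φ at each world:
  s0 (successors {s1, s9}): φ is true.
  s1 (successors {s4, s6, s7}): φ is true.
  s2 (successors {s0, s3, s7}): φ is true.
  s3 (successors {s2}): φ is false.
  s4 (successors {s1, s6}): φ is true.
  s5 (successors {s7}): φ is true.
  s6 (successors {s5, s6}): φ is true.
  s7 (successors {s1}): φ is false.
  s8 (successors {s8}): φ is false.
  s9 (successors {s8}): φ is false.
For instance, at s6:
  At s6: \Diamond q requires q at some successor in {s5, s6}.
    q holds at s5, so \Diamond q is true at s6.
Satisfying worlds: {s0, s1, s2, s4, s5, s6}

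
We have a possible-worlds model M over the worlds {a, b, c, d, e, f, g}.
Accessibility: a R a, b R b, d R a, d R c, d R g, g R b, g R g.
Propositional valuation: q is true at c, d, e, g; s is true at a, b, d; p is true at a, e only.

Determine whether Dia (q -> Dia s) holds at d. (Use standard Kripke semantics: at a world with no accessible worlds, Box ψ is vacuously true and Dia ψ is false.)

At d: Dia (q -> Dia s) requires q -> Dia s at some successor in {a, c, g}.
  q -> Dia s holds at a, so Dia (q -> Dia s) is true at d.
    At a: q is false, Dia s is true, so q -> Dia s is true.
      At a: Dia s requires s at some successor in {a}.
        s holds at a, so Dia s is true at a.

Yes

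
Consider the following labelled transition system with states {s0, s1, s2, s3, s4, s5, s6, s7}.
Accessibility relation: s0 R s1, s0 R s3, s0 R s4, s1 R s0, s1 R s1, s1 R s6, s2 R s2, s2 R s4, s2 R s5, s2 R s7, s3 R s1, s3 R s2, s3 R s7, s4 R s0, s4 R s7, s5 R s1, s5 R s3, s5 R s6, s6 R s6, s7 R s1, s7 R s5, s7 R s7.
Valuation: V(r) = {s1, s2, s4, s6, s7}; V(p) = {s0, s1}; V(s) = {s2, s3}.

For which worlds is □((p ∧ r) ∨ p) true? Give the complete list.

none

Let φ = □((p ∧ r) ∨ p). Evaluate φ at each world:
  s0 (successors {s1, s3, s4}): φ is false.
  s1 (successors {s0, s1, s6}): φ is false.
  s2 (successors {s2, s4, s5, s7}): φ is false.
  s3 (successors {s1, s2, s7}): φ is false.
  s4 (successors {s0, s7}): φ is false.
  s5 (successors {s1, s3, s6}): φ is false.
  s6 (successors {s6}): φ is false.
  s7 (successors {s1, s5, s7}): φ is false.
For instance, at s1:
  At s1: □((p ∧ r) ∨ p) requires (p ∧ r) ∨ p at every successor {s0, s1, s6}.
    (p ∧ r) ∨ p fails at s6, so □((p ∧ r) ∨ p) is false at s1.
Satisfying worlds: none.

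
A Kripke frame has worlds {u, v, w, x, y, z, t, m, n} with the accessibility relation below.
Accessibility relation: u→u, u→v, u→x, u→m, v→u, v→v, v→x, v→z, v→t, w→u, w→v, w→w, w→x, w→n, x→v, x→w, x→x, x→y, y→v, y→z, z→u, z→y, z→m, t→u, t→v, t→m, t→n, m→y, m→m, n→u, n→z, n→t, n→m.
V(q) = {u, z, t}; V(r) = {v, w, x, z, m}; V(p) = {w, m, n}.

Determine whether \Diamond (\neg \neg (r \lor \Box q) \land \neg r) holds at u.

At u: \Diamond (\neg \neg (r \lor \Box q) \land \neg r) requires \neg \neg (r \lor \Box q) \land \neg r at some successor in {u, v, x, m}.
  At u: \neg \neg (r \lor \Box q) \land \neg r is false.
  At v: \neg \neg (r \lor \Box q) \land \neg r is false.
  At x: \neg \neg (r \lor \Box q) \land \neg r is false.
  At m: \neg \neg (r \lor \Box q) \land \neg r is false.
So \Diamond (\neg \neg (r \lor \Box q) \land \neg r) is false at u.

No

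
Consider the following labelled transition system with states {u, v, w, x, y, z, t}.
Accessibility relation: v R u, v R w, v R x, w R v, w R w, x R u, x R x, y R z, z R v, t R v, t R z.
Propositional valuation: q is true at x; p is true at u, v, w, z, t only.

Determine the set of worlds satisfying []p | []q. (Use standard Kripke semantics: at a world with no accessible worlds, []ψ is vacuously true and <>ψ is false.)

Let φ = []p | []q. Evaluate φ at each world:
  u (successors ∅): φ is true.
  v (successors {u, w, x}): φ is false.
  w (successors {v, w}): φ is true.
  x (successors {u, x}): φ is false.
  y (successors {z}): φ is true.
  z (successors {v}): φ is true.
  t (successors {v, z}): φ is true.
For instance, at v:
  At v: []p is false, []q is false, so []p | []q is false.
    At v: []p requires p at every successor {u, w, x}.
      p fails at x, so []p is false at v.
    At v: []q requires q at every successor {u, w, x}.
      q fails at u, so []q is false at v.
Satisfying worlds: {u, w, y, z, t}

u, w, y, z, t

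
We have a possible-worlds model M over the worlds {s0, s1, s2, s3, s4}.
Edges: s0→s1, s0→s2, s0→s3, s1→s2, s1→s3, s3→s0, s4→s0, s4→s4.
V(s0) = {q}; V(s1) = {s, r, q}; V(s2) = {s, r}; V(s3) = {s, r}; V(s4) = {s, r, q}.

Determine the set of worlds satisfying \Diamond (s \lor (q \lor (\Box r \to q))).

Recall that \Box ψ holds at a world iff ψ holds at every accessible world, and \Diamond ψ holds iff ψ holds at some accessible world.
Let φ = \Diamond (s \lor (q \lor (\Box r \to q))). Evaluate φ at each world:
  s0 (successors {s1, s2, s3}): φ is true.
  s1 (successors {s2, s3}): φ is true.
  s2 (successors ∅): φ is false.
  s3 (successors {s0}): φ is true.
  s4 (successors {s0, s4}): φ is true.
For instance, at s4:
  At s4: \Diamond (s \lor (q \lor (\Box r \to q))) requires s \lor (q \lor (\Box r \to q)) at some successor in {s0, s4}.
    s \lor (q \lor (\Box r \to q)) holds at s0, so \Diamond (s \lor (q \lor (\Box r \to q))) is true at s4.
      At s0: s is false, q \lor (\Box r \to q) is true, so s \lor (q \lor (\Box r \to q)) is true.
Satisfying worlds: {s0, s1, s3, s4}

s0, s1, s3, s4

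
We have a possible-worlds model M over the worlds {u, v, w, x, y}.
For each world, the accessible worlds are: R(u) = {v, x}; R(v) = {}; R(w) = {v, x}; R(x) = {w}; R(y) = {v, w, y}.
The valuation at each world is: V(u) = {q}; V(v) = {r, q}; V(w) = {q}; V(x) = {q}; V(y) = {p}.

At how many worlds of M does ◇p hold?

Let φ = ◇p. Evaluate φ at each world:
  u (successors {v, x}): φ is false.
  v (successors ∅): φ is false.
  w (successors {v, x}): φ is false.
  x (successors {w}): φ is false.
  y (successors {v, w, y}): φ is true.
For instance, at x:
  At x: ◇p requires p at some successor in {w}.
    At w: p is false.
  So ◇p is false at x.
Satisfying worlds: {y}

1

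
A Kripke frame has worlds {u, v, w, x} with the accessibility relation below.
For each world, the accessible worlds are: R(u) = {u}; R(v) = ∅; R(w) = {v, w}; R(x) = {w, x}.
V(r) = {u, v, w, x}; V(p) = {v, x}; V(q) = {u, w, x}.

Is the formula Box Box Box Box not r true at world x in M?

At x: Box Box Box Box not r requires Box Box Box not r at every successor {w, x}.
  Box Box Box not r fails at w, so Box Box Box Box not r is false at x.
    At w: Box Box Box not r requires Box Box not r at every successor {v, w}.
      Box Box not r fails at w, so Box Box Box not r is false at w.

No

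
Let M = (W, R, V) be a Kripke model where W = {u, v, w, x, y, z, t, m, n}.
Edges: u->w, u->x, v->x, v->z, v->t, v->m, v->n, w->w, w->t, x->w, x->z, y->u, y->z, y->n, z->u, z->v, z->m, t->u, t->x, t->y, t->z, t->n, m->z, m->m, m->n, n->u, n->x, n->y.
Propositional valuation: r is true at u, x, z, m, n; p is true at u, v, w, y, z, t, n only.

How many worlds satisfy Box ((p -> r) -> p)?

Recall that Box ψ holds at a world iff ψ holds at every accessible world, and Dia ψ holds iff ψ holds at some accessible world.
Let φ = Box ((p -> r) -> p). Evaluate φ at each world:
  u (successors {w, x}): φ is false.
  v (successors {x, z, t, m, n}): φ is false.
  w (successors {w, t}): φ is true.
  x (successors {w, z}): φ is true.
  y (successors {u, z, n}): φ is true.
  z (successors {u, v, m}): φ is false.
  t (successors {u, x, y, z, n}): φ is false.
  m (successors {z, m, n}): φ is false.
  n (successors {u, x, y}): φ is false.
For instance, at x:
  At x: Box ((p -> r) -> p) requires (p -> r) -> p at every successor {w, z}.
    At w: (p -> r) -> p is true.
    At z: (p -> r) -> p is true.
  So Box ((p -> r) -> p) is true at x.
Satisfying worlds: {w, x, y}

3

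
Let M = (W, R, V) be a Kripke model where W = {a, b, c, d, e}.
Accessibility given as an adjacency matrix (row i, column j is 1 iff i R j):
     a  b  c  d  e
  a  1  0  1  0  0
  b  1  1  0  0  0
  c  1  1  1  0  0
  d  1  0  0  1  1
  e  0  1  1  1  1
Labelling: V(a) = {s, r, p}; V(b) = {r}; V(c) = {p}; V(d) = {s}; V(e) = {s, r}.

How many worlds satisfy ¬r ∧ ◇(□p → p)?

2

Let φ = ¬r ∧ ◇(□p → p). Evaluate φ at each world:
  a (successors {a, c}): φ is false.
  b (successors {a, b}): φ is false.
  c (successors {a, b, c}): φ is true.
  d (successors {a, d, e}): φ is true.
  e (successors {b, c, d, e}): φ is false.
For instance, at e:
  At e: ¬r is false, ◇(□p → p) is true, so ¬r ∧ ◇(□p → p) is false.
    At e: ◇(□p → p) requires □p → p at some successor in {b, c, d, e}.
      □p → p holds at b, so ◇(□p → p) is true at e.
Satisfying worlds: {c, d}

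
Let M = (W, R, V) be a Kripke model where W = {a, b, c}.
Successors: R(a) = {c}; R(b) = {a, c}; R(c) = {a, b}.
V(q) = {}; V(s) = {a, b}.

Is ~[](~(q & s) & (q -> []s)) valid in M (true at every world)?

Let φ = ~[](~(q & s) & (q -> []s)). Evaluate φ at each world:
  a (successors {c}): φ is false.
  b (successors {a, c}): φ is false.
  c (successors {a, b}): φ is false.
Detail at a (counterexample):
  At a: [](~(q & s) & (q -> []s)) is true, so ~[](~(q & s) & (q -> []s)) is false.
    At a: [](~(q & s) & (q -> []s)) requires ~(q & s) & (q -> []s) at every successor {c}.
      At c: ~(q & s) & (q -> []s) is true.
    So [](~(q & s) & (q -> []s)) is true at a.

No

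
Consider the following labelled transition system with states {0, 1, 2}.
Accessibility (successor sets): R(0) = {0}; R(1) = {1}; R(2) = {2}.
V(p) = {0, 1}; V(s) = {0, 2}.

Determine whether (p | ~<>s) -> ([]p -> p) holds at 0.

Recall that []ψ holds at a world iff ψ holds at every accessible world, and <>ψ holds iff ψ holds at some accessible world.
At 0: p | ~<>s is true, []p -> p is true, so (p | ~<>s) -> ([]p -> p) is true.
  At 0: p is true, ~<>s is false, so p | ~<>s is true.
    At 0: <>s is true, so ~<>s is false.
      At 0: <>s requires s at some successor in {0}.
        s holds at 0, so <>s is true at 0.
  At 0: []p is true, p is true, so []p -> p is true.
    At 0: []p requires p at every successor {0}.
      At 0: p is true.
    So []p is true at 0.

Yes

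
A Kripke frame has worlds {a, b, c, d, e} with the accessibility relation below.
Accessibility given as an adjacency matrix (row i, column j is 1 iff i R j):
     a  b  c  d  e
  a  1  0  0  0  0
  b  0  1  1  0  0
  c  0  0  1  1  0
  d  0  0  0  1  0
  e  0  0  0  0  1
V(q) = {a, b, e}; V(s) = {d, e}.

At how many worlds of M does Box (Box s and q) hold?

1

Recall that Box ψ holds at a world iff ψ holds at every accessible world, and Dia ψ holds iff ψ holds at some accessible world.
Let φ = Box (Box s and q). Evaluate φ at each world:
  a (successors {a}): φ is false.
  b (successors {b, c}): φ is false.
  c (successors {c, d}): φ is false.
  d (successors {d}): φ is false.
  e (successors {e}): φ is true.
For instance, at c:
  At c: Box (Box s and q) requires Box s and q at every successor {c, d}.
    Box s and q fails at c, so Box (Box s and q) is false at c.
      At c: Box s is false, q is false, so Box s and q is false.
Satisfying worlds: {e}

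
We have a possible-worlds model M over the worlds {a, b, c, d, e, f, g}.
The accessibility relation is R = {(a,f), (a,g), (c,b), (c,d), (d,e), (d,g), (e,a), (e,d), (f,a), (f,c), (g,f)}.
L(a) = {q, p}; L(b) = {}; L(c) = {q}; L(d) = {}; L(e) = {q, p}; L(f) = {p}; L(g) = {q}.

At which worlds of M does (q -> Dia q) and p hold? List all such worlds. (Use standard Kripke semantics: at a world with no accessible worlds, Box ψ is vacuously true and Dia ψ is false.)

a, e, f

Let φ = (q -> Dia q) and p. Evaluate φ at each world:
  a (successors {f, g}): φ is true.
  b (successors ∅): φ is false.
  c (successors {b, d}): φ is false.
  d (successors {e, g}): φ is false.
  e (successors {a, d}): φ is true.
  f (successors {a, c}): φ is true.
  g (successors {f}): φ is false.
For instance, at e:
  At e: q -> Dia q is true, p is true, so (q -> Dia q) and p is true.
    At e: q is true, Dia q is true, so q -> Dia q is true.
      At e: Dia q requires q at some successor in {a, d}.
        q holds at a, so Dia q is true at e.
Satisfying worlds: {a, e, f}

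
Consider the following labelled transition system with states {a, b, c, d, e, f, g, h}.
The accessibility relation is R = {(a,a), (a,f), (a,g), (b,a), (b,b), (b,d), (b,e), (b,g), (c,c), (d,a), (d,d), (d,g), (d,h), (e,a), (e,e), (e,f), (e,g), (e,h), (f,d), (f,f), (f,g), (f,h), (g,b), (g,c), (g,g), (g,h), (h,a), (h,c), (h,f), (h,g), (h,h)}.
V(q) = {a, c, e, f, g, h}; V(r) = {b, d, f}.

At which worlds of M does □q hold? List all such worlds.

Recall that □ψ holds at a world iff ψ holds at every accessible world, and ◇ψ holds iff ψ holds at some accessible world.
Let φ = □q. Evaluate φ at each world:
  a (successors {a, f, g}): φ is true.
  b (successors {a, b, d, e, g}): φ is false.
  c (successors {c}): φ is true.
  d (successors {a, d, g, h}): φ is false.
  e (successors {a, e, f, g, h}): φ is true.
  f (successors {d, f, g, h}): φ is false.
  g (successors {b, c, g, h}): φ is false.
  h (successors {a, c, f, g, h}): φ is true.
For instance, at f:
  At f: □q requires q at every successor {d, f, g, h}.
    q fails at d, so □q is false at f.
Satisfying worlds: {a, c, e, h}

a, c, e, h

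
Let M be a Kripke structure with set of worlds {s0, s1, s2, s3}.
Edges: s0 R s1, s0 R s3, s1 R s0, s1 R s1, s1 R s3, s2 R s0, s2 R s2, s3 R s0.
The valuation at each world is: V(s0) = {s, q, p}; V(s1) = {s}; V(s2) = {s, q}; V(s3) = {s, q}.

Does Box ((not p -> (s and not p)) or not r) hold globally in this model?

Yes

Recall that Box ψ holds at a world iff ψ holds at every accessible world, and Dia ψ holds iff ψ holds at some accessible world.
Let φ = Box ((not p -> (s and not p)) or not r). Evaluate φ at each world:
  s0 (successors {s1, s3}): φ is true.
  s1 (successors {s0, s1, s3}): φ is true.
  s2 (successors {s0, s2}): φ is true.
  s3 (successors {s0}): φ is true.
For instance, at s0:
  At s0: Box ((not p -> (s and not p)) or not r) requires (not p -> (s and not p)) or not r at every successor {s1, s3}.
    At s1: (not p -> (s and not p)) or not r is true.
    At s3: (not p -> (s and not p)) or not r is true.
  So Box ((not p -> (s and not p)) or not r) is true at s0.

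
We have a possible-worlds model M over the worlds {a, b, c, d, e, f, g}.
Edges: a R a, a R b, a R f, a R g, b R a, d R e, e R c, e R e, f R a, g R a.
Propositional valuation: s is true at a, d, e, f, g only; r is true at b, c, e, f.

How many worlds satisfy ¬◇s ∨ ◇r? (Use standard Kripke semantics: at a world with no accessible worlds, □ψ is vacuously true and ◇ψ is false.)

4

Let φ = ¬◇s ∨ ◇r. Evaluate φ at each world:
  a (successors {a, b, f, g}): φ is true.
  b (successors {a}): φ is false.
  c (successors ∅): φ is true.
  d (successors {e}): φ is true.
  e (successors {c, e}): φ is true.
  f (successors {a}): φ is false.
  g (successors {a}): φ is false.
For instance, at f:
  At f: ¬◇s is false, ◇r is false, so ¬◇s ∨ ◇r is false.
    At f: ◇s is true, so ¬◇s is false.
      At f: ◇s requires s at some successor in {a}.
        s holds at a, so ◇s is true at f.
    At f: ◇r requires r at some successor in {a}.
      At a: r is false.
    So ◇r is false at f.
Satisfying worlds: {a, c, d, e}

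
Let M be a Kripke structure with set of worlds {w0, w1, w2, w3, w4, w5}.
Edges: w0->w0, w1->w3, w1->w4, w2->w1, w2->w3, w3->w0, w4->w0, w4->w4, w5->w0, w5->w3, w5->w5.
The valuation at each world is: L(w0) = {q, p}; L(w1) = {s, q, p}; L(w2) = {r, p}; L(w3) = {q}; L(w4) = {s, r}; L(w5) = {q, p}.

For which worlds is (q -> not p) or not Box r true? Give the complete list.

Let φ = (q -> not p) or not Box r. Evaluate φ at each world:
  w0 (successors {w0}): φ is true.
  w1 (successors {w3, w4}): φ is true.
  w2 (successors {w1, w3}): φ is true.
  w3 (successors {w0}): φ is true.
  w4 (successors {w0, w4}): φ is true.
  w5 (successors {w0, w3, w5}): φ is true.
For instance, at w5:
  At w5: q -> not p is false, not Box r is true, so (q -> not p) or not Box r is true.
    At w5: Box r is false, so not Box r is true.
      At w5: Box r requires r at every successor {w0, w3, w5}.
        r fails at w0, so Box r is false at w5.
Satisfying worlds: {w0, w1, w2, w3, w4, w5}

w0, w1, w2, w3, w4, w5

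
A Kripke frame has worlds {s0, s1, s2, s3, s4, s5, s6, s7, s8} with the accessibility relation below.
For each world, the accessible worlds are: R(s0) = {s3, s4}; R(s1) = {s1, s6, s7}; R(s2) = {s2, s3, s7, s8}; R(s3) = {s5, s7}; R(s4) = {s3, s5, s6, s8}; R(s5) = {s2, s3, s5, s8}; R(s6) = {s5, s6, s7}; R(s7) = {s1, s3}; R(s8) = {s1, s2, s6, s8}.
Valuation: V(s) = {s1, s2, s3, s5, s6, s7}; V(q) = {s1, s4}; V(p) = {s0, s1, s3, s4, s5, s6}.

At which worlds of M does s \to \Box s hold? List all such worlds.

Recall that \Box ψ holds at a world iff ψ holds at every accessible world, and \Diamond ψ holds iff ψ holds at some accessible world.
Let φ = s \to \Box s. Evaluate φ at each world:
  s0 (successors {s3, s4}): φ is true.
  s1 (successors {s1, s6, s7}): φ is true.
  s2 (successors {s2, s3, s7, s8}): φ is false.
  s3 (successors {s5, s7}): φ is true.
  s4 (successors {s3, s5, s6, s8}): φ is true.
  s5 (successors {s2, s3, s5, s8}): φ is false.
  s6 (successors {s5, s6, s7}): φ is true.
  s7 (successors {s1, s3}): φ is true.
  s8 (successors {s1, s2, s6, s8}): φ is true.
For instance, at s1:
  At s1: s is true, \Box s is true, so s \to \Box s is true.
    At s1: \Box s requires s at every successor {s1, s6, s7}.
      At s1: s is true.
      At s6: s is true.
      At s7: s is true.
    So \Box s is true at s1.
Satisfying worlds: {s0, s1, s3, s4, s6, s7, s8}

s0, s1, s3, s4, s6, s7, s8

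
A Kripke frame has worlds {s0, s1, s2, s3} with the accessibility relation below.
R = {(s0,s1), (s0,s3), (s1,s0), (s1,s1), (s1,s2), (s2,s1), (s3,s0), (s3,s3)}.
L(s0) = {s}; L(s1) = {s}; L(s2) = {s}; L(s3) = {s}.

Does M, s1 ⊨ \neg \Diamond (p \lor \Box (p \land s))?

At s1: \Diamond (p \lor \Box (p \land s)) is false, so \neg \Diamond (p \lor \Box (p \land s)) is true.
  At s1: \Diamond (p \lor \Box (p \land s)) requires p \lor \Box (p \land s) at some successor in {s0, s1, s2}.
    At s0: p \lor \Box (p \land s) is false.
    At s1: p \lor \Box (p \land s) is false.
    At s2: p \lor \Box (p \land s) is false.
  So \Diamond (p \lor \Box (p \land s)) is false at s1.

Yes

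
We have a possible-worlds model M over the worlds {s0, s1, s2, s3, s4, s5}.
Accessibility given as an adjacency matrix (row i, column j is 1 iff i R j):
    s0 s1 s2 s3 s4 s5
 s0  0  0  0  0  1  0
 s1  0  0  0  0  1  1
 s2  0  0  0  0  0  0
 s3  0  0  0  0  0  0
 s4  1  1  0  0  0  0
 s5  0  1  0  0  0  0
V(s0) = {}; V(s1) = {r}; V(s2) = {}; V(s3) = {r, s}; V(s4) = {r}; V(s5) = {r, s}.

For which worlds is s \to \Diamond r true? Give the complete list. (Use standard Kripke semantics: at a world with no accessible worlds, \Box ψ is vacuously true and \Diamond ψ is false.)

s0, s1, s2, s4, s5

Let φ = s \to \Diamond r. Evaluate φ at each world:
  s0 (successors {s4}): φ is true.
  s1 (successors {s4, s5}): φ is true.
  s2 (successors ∅): φ is true.
  s3 (successors ∅): φ is false.
  s4 (successors {s0, s1}): φ is true.
  s5 (successors {s1}): φ is true.
For instance, at s5:
  At s5: s is true, \Diamond r is true, so s \to \Diamond r is true.
    At s5: \Diamond r requires r at some successor in {s1}.
      r holds at s1, so \Diamond r is true at s5.
Satisfying worlds: {s0, s1, s2, s4, s5}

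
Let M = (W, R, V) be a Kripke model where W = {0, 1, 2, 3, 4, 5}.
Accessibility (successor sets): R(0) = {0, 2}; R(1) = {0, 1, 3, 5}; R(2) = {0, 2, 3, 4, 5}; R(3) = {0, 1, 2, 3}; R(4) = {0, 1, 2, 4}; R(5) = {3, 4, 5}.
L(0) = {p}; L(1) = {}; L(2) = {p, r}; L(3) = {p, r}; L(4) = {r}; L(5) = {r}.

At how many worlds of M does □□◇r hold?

6

Let φ = □□◇r. Evaluate φ at each world:
  0 (successors {0, 2}): φ is true.
  1 (successors {0, 1, 3, 5}): φ is true.
  2 (successors {0, 2, 3, 4, 5}): φ is true.
  3 (successors {0, 1, 2, 3}): φ is true.
  4 (successors {0, 1, 2, 4}): φ is true.
  5 (successors {3, 4, 5}): φ is true.
For instance, at 2:
  At 2: □□◇r requires □◇r at every successor {0, 2, 3, 4, 5}.
    At 0: □◇r is true.
    At 2: □◇r is true.
    At 3: □◇r is true.
    At 4: □◇r is true.
    At 5: □◇r is true.
  So □□◇r is true at 2.
Satisfying worlds: {0, 1, 2, 3, 4, 5}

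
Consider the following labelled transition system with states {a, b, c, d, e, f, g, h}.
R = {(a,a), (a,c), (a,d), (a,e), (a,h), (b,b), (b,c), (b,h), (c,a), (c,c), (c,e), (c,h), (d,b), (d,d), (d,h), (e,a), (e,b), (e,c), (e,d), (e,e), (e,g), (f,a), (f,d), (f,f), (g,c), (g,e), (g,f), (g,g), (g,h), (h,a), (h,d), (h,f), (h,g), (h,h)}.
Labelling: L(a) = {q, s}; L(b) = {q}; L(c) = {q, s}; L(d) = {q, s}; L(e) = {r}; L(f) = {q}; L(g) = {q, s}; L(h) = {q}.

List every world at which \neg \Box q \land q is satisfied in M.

Recall that \Box ψ holds at a world iff ψ holds at every accessible world, and \Diamond ψ holds iff ψ holds at some accessible world.
Let φ = \neg \Box q \land q. Evaluate φ at each world:
  a (successors {a, c, d, e, h}): φ is true.
  b (successors {b, c, h}): φ is false.
  c (successors {a, c, e, h}): φ is true.
  d (successors {b, d, h}): φ is false.
  e (successors {a, b, c, d, e, g}): φ is false.
  f (successors {a, d, f}): φ is false.
  g (successors {c, e, f, g, h}): φ is true.
  h (successors {a, d, f, g, h}): φ is false.
For instance, at a:
  At a: \neg \Box q is true, q is true, so \neg \Box q \land q is true.
    At a: \Box q is false, so \neg \Box q is true.
      At a: \Box q requires q at every successor {a, c, d, e, h}.
        q fails at e, so \Box q is false at a.
Satisfying worlds: {a, c, g}

a, c, g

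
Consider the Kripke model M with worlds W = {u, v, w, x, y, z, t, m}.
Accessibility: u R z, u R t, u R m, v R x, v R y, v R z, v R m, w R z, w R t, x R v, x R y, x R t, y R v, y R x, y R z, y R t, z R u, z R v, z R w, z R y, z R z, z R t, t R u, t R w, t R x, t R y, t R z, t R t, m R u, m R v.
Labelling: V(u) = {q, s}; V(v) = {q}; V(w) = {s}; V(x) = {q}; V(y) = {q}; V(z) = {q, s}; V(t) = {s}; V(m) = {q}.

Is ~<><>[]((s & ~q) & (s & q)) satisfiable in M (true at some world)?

Yes

Let φ = ~<><>[]((s & ~q) & (s & q)). Evaluate φ at each world:
  u (successors {z, t, m}): φ is true.
  v (successors {x, y, z, m}): φ is true.
  w (successors {z, t}): φ is true.
  x (successors {v, y, t}): φ is true.
  y (successors {v, x, z, t}): φ is true.
  z (successors {u, v, w, y, z, t}): φ is true.
  t (successors {u, w, x, y, z, t}): φ is true.
  m (successors {u, v}): φ is true.
Detail at u (witness):
  At u: <><>[]((s & ~q) & (s & q)) is false, so ~<><>[]((s & ~q) & (s & q)) is true.
    At u: <><>[]((s & ~q) & (s & q)) requires <>[]((s & ~q) & (s & q)) at some successor in {z, t, m}.
      At z: <>[]((s & ~q) & (s & q)) is false.
      At t: <>[]((s & ~q) & (s & q)) is false.
      At m: <>[]((s & ~q) & (s & q)) is false.
    So <><>[]((s & ~q) & (s & q)) is false at u.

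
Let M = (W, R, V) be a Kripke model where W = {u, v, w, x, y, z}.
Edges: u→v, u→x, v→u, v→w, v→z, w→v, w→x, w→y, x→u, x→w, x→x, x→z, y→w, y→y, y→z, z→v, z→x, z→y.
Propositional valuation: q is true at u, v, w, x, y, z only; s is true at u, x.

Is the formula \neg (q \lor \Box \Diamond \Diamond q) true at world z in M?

No

At z: q \lor \Box \Diamond \Diamond q is true, so \neg (q \lor \Box \Diamond \Diamond q) is false.
  At z: q is true, \Box \Diamond \Diamond q is true, so q \lor \Box \Diamond \Diamond q is true.
    At z: \Box \Diamond \Diamond q requires \Diamond \Diamond q at every successor {v, x, y}.
      At v: \Diamond \Diamond q is true.
      At x: \Diamond \Diamond q is true.
      At y: \Diamond \Diamond q is true.
    So \Box \Diamond \Diamond q is true at z.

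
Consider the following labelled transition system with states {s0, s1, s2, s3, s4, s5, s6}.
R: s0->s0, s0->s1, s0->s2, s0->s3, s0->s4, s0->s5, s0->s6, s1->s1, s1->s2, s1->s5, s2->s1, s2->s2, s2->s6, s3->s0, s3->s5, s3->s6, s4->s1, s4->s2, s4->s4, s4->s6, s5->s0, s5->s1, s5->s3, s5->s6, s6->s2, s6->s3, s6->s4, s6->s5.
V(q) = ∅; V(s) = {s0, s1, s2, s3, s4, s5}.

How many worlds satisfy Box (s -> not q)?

Recall that Box ψ holds at a world iff ψ holds at every accessible world, and Dia ψ holds iff ψ holds at some accessible world.
Let φ = Box (s -> not q). Evaluate φ at each world:
  s0 (successors {s0, s1, s2, s3, s4, s5, s6}): φ is true.
  s1 (successors {s1, s2, s5}): φ is true.
  s2 (successors {s1, s2, s6}): φ is true.
  s3 (successors {s0, s5, s6}): φ is true.
  s4 (successors {s1, s2, s4, s6}): φ is true.
  s5 (successors {s0, s1, s3, s6}): φ is true.
  s6 (successors {s2, s3, s4, s5}): φ is true.
For instance, at s5:
  At s5: Box (s -> not q) requires s -> not q at every successor {s0, s1, s3, s6}.
    At s0: s -> not q is true.
    At s1: s -> not q is true.
    At s3: s -> not q is true.
    At s6: s -> not q is true.
  So Box (s -> not q) is true at s5.
Satisfying worlds: {s0, s1, s2, s3, s4, s5, s6}

7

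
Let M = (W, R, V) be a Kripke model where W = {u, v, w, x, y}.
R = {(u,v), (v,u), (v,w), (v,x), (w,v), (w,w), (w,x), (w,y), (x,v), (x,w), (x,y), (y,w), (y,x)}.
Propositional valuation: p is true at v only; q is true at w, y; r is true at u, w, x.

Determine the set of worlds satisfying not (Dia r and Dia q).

Let φ = not (Dia r and Dia q). Evaluate φ at each world:
  u (successors {v}): φ is true.
  v (successors {u, w, x}): φ is false.
  w (successors {v, w, x, y}): φ is false.
  x (successors {v, w, y}): φ is false.
  y (successors {w, x}): φ is false.
For instance, at y:
  At y: Dia r and Dia q is true, so not (Dia r and Dia q) is false.
    At y: Dia r is true, Dia q is true, so Dia r and Dia q is true.
      At y: Dia r requires r at some successor in {w, x}.
        r holds at w, so Dia r is true at y.
      At y: Dia q requires q at some successor in {w, x}.
        q holds at w, so Dia q is true at y.
Satisfying worlds: {u}

u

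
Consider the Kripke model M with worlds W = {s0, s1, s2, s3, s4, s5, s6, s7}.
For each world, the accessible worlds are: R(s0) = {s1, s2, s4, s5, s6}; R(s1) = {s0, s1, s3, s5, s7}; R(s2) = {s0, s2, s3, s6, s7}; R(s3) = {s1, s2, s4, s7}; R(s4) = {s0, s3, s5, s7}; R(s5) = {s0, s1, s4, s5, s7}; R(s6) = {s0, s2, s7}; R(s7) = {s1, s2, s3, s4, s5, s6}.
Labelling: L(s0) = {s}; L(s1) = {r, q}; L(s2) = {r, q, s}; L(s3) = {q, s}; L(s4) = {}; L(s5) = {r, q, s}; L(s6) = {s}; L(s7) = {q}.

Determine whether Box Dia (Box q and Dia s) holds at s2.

No

Recall that Box ψ holds at a world iff ψ holds at every accessible world, and Dia ψ holds iff ψ holds at some accessible world.
At s2: Box Dia (Box q and Dia s) requires Dia (Box q and Dia s) at every successor {s0, s2, s3, s6, s7}.
  Dia (Box q and Dia s) fails at s0, so Box Dia (Box q and Dia s) is false at s2.
    At s0: Dia (Box q and Dia s) requires Box q and Dia s at some successor in {s1, s2, s4, s5, s6}.
      At s1: Box q and Dia s is false.
      At s2: Box q and Dia s is false.
      At s4: Box q and Dia s is false.
      At s5: Box q and Dia s is false.
      At s6: Box q and Dia s is false.
    So Dia (Box q and Dia s) is false at s0.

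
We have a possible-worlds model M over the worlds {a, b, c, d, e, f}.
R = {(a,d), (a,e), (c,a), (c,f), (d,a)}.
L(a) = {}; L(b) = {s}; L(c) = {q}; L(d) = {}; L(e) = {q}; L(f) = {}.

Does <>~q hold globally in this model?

No

Recall that <>ψ holds at a world iff ψ holds at some accessible world.
Let φ = <>~q. Evaluate φ at each world:
  a (successors {d, e}): φ is true.
  b (successors ∅): φ is false.
  c (successors {a, f}): φ is true.
  d (successors {a}): φ is true.
  e (successors ∅): φ is false.
  f (successors ∅): φ is false.
Detail at b (counterexample):
  At b: no accessible worlds, so <>~q is false.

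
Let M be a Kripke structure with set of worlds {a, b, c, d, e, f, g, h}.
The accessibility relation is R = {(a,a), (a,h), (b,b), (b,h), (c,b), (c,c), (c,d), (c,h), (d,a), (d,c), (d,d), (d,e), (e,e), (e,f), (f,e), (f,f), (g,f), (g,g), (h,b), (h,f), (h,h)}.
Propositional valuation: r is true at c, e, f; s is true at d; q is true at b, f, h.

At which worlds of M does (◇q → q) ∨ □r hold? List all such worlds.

Recall that □ψ holds at a world iff ψ holds at every accessible world, and ◇ψ holds iff ψ holds at some accessible world.
Let φ = (◇q → q) ∨ □r. Evaluate φ at each world:
  a (successors {a, h}): φ is false.
  b (successors {b, h}): φ is true.
  c (successors {b, c, d, h}): φ is false.
  d (successors {a, c, d, e}): φ is true.
  e (successors {e, f}): φ is true.
  f (successors {e, f}): φ is true.
  g (successors {f, g}): φ is false.
  h (successors {b, f, h}): φ is true.
For instance, at a:
  At a: ◇q → q is false, □r is false, so (◇q → q) ∨ □r is false.
    At a: ◇q is true, q is false, so ◇q → q is false.
      At a: ◇q requires q at some successor in {a, h}.
        q holds at h, so ◇q is true at a.
    At a: □r requires r at every successor {a, h}.
      r fails at a, so □r is false at a.
Satisfying worlds: {b, d, e, f, h}

b, d, e, f, h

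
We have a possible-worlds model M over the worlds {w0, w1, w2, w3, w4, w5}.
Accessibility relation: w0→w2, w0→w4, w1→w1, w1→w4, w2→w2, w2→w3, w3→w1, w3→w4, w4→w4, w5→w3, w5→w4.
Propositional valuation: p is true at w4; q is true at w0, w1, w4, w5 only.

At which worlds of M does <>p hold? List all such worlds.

w0, w1, w3, w4, w5

Let φ = <>p. Evaluate φ at each world:
  w0 (successors {w2, w4}): φ is true.
  w1 (successors {w1, w4}): φ is true.
  w2 (successors {w2, w3}): φ is false.
  w3 (successors {w1, w4}): φ is true.
  w4 (successors {w4}): φ is true.
  w5 (successors {w3, w4}): φ is true.
For instance, at w2:
  At w2: <>p requires p at some successor in {w2, w3}.
    At w2: p is false.
    At w3: p is false.
  So <>p is false at w2.
Satisfying worlds: {w0, w1, w3, w4, w5}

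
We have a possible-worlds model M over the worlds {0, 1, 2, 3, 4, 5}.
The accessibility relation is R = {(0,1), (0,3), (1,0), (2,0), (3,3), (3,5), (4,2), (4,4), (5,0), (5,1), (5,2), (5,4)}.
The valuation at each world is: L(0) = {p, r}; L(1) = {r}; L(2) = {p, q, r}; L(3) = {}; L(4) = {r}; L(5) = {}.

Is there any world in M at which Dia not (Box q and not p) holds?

Yes

Let φ = Dia not (Box q and not p). Evaluate φ at each world:
  0 (successors {1, 3}): φ is true.
  1 (successors {0}): φ is true.
  2 (successors {0}): φ is true.
  3 (successors {3, 5}): φ is true.
  4 (successors {2, 4}): φ is true.
  5 (successors {0, 1, 2, 4}): φ is true.
Detail at 0 (witness):
  At 0: Dia not (Box q and not p) requires not (Box q and not p) at some successor in {1, 3}.
    not (Box q and not p) holds at 1, so Dia not (Box q and not p) is true at 0.
      At 1: Box q and not p is false, so not (Box q and not p) is true.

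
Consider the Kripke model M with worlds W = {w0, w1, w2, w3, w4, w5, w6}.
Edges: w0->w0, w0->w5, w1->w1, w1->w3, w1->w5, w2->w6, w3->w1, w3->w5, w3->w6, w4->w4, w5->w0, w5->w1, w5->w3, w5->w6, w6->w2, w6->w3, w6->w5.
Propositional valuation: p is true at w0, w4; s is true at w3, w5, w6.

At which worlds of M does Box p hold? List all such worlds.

Let φ = Box p. Evaluate φ at each world:
  w0 (successors {w0, w5}): φ is false.
  w1 (successors {w1, w3, w5}): φ is false.
  w2 (successors {w6}): φ is false.
  w3 (successors {w1, w5, w6}): φ is false.
  w4 (successors {w4}): φ is true.
  w5 (successors {w0, w1, w3, w6}): φ is false.
  w6 (successors {w2, w3, w5}): φ is false.
For instance, at w2:
  At w2: Box p requires p at every successor {w6}.
    p fails at w6, so Box p is false at w2.
Satisfying worlds: {w4}

w4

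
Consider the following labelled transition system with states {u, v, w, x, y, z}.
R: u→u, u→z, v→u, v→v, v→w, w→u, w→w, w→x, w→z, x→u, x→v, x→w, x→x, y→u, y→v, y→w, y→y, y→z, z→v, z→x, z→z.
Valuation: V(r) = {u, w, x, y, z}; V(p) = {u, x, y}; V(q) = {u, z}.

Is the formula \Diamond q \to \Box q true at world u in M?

At u: \Diamond q is true, \Box q is true, so \Diamond q \to \Box q is true.
  At u: \Diamond q requires q at some successor in {u, z}.
    q holds at u, so \Diamond q is true at u.
  At u: \Box q requires q at every successor {u, z}.
    At u: q is true.
    At z: q is true.
  So \Box q is true at u.

Yes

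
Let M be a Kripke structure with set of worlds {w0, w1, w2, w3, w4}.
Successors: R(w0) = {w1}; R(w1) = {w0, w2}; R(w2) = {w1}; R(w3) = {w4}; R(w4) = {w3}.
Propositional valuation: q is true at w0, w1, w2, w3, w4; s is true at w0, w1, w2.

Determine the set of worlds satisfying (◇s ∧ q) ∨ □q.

w0, w1, w2, w3, w4

Recall that □ψ holds at a world iff ψ holds at every accessible world, and ◇ψ holds iff ψ holds at some accessible world.
Let φ = (◇s ∧ q) ∨ □q. Evaluate φ at each world:
  w0 (successors {w1}): φ is true.
  w1 (successors {w0, w2}): φ is true.
  w2 (successors {w1}): φ is true.
  w3 (successors {w4}): φ is true.
  w4 (successors {w3}): φ is true.
For instance, at w3:
  At w3: ◇s ∧ q is false, □q is true, so (◇s ∧ q) ∨ □q is true.
    At w3: ◇s is false, q is true, so ◇s ∧ q is false.
      At w3: ◇s requires s at some successor in {w4}.
        At w4: s is false.
      So ◇s is false at w3.
    At w3: □q requires q at every successor {w4}.
      At w4: q is true.
    So □q is true at w3.
Satisfying worlds: {w0, w1, w2, w3, w4}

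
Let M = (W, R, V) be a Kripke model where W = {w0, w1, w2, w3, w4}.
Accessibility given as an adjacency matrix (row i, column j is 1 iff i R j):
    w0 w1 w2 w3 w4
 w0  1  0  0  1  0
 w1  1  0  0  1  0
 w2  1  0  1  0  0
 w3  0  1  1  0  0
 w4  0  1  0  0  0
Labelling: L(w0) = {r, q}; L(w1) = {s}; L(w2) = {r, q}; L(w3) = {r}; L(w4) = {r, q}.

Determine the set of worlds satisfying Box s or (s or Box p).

Recall that Box ψ holds at a world iff ψ holds at every accessible world, and Dia ψ holds iff ψ holds at some accessible world.
Let φ = Box s or (s or Box p). Evaluate φ at each world:
  w0 (successors {w0, w3}): φ is false.
  w1 (successors {w0, w3}): φ is true.
  w2 (successors {w0, w2}): φ is false.
  w3 (successors {w1, w2}): φ is false.
  w4 (successors {w1}): φ is true.
For instance, at w2:
  At w2: Box s is false, s or Box p is false, so Box s or (s or Box p) is false.
    At w2: Box s requires s at every successor {w0, w2}.
      s fails at w0, so Box s is false at w2.
    At w2: s is false, Box p is false, so s or Box p is false.
      At w2: Box p requires p at every successor {w0, w2}.
        p fails at w0, so Box p is false at w2.
Satisfying worlds: {w1, w4}

w1, w4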